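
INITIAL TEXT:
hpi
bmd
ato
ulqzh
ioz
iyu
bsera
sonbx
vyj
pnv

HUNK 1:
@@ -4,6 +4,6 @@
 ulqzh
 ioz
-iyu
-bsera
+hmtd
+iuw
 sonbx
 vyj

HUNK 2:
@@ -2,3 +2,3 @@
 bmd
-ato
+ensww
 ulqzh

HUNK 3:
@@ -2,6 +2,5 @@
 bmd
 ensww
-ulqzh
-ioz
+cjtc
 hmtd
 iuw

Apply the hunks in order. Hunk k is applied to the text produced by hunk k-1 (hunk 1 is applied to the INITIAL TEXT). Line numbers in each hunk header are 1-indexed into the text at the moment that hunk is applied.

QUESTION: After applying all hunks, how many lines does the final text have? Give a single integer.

Hunk 1: at line 4 remove [iyu,bsera] add [hmtd,iuw] -> 10 lines: hpi bmd ato ulqzh ioz hmtd iuw sonbx vyj pnv
Hunk 2: at line 2 remove [ato] add [ensww] -> 10 lines: hpi bmd ensww ulqzh ioz hmtd iuw sonbx vyj pnv
Hunk 3: at line 2 remove [ulqzh,ioz] add [cjtc] -> 9 lines: hpi bmd ensww cjtc hmtd iuw sonbx vyj pnv
Final line count: 9

Answer: 9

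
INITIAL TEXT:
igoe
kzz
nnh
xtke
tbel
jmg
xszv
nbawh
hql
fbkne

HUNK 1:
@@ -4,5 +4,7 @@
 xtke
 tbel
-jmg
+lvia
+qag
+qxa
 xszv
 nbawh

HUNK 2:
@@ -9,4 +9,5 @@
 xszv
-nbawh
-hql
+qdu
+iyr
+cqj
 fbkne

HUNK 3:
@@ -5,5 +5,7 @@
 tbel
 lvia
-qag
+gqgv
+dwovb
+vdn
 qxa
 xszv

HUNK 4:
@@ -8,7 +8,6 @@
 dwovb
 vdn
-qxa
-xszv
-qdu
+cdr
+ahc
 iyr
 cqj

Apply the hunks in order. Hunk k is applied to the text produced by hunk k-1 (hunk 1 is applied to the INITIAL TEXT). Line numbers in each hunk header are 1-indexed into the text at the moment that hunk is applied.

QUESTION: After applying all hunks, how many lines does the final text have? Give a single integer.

Hunk 1: at line 4 remove [jmg] add [lvia,qag,qxa] -> 12 lines: igoe kzz nnh xtke tbel lvia qag qxa xszv nbawh hql fbkne
Hunk 2: at line 9 remove [nbawh,hql] add [qdu,iyr,cqj] -> 13 lines: igoe kzz nnh xtke tbel lvia qag qxa xszv qdu iyr cqj fbkne
Hunk 3: at line 5 remove [qag] add [gqgv,dwovb,vdn] -> 15 lines: igoe kzz nnh xtke tbel lvia gqgv dwovb vdn qxa xszv qdu iyr cqj fbkne
Hunk 4: at line 8 remove [qxa,xszv,qdu] add [cdr,ahc] -> 14 lines: igoe kzz nnh xtke tbel lvia gqgv dwovb vdn cdr ahc iyr cqj fbkne
Final line count: 14

Answer: 14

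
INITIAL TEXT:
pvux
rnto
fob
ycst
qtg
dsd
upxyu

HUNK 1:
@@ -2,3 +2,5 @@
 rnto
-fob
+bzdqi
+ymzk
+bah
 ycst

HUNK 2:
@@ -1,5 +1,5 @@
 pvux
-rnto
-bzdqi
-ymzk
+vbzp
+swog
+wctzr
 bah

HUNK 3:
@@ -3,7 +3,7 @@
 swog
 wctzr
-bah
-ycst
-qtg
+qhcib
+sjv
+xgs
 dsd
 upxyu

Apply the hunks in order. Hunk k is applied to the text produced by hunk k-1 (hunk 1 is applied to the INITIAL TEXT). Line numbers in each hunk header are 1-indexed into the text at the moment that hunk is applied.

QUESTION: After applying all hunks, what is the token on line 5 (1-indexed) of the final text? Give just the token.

Hunk 1: at line 2 remove [fob] add [bzdqi,ymzk,bah] -> 9 lines: pvux rnto bzdqi ymzk bah ycst qtg dsd upxyu
Hunk 2: at line 1 remove [rnto,bzdqi,ymzk] add [vbzp,swog,wctzr] -> 9 lines: pvux vbzp swog wctzr bah ycst qtg dsd upxyu
Hunk 3: at line 3 remove [bah,ycst,qtg] add [qhcib,sjv,xgs] -> 9 lines: pvux vbzp swog wctzr qhcib sjv xgs dsd upxyu
Final line 5: qhcib

Answer: qhcib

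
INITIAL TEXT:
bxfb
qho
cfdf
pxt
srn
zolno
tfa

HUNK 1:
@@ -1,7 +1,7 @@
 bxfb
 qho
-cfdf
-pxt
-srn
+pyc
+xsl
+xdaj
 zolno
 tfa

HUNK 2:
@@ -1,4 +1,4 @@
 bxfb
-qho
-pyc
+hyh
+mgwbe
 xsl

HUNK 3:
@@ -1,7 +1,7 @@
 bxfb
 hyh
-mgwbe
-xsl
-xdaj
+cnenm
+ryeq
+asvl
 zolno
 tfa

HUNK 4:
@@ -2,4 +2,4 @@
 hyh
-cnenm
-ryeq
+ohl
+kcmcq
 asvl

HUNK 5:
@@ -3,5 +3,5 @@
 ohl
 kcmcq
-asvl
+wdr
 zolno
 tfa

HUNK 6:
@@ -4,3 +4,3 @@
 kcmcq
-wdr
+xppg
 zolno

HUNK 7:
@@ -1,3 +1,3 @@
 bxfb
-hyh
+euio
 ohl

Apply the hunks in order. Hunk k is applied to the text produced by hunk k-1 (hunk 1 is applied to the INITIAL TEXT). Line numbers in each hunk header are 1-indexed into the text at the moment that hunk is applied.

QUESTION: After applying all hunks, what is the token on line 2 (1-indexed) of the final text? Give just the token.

Hunk 1: at line 1 remove [cfdf,pxt,srn] add [pyc,xsl,xdaj] -> 7 lines: bxfb qho pyc xsl xdaj zolno tfa
Hunk 2: at line 1 remove [qho,pyc] add [hyh,mgwbe] -> 7 lines: bxfb hyh mgwbe xsl xdaj zolno tfa
Hunk 3: at line 1 remove [mgwbe,xsl,xdaj] add [cnenm,ryeq,asvl] -> 7 lines: bxfb hyh cnenm ryeq asvl zolno tfa
Hunk 4: at line 2 remove [cnenm,ryeq] add [ohl,kcmcq] -> 7 lines: bxfb hyh ohl kcmcq asvl zolno tfa
Hunk 5: at line 3 remove [asvl] add [wdr] -> 7 lines: bxfb hyh ohl kcmcq wdr zolno tfa
Hunk 6: at line 4 remove [wdr] add [xppg] -> 7 lines: bxfb hyh ohl kcmcq xppg zolno tfa
Hunk 7: at line 1 remove [hyh] add [euio] -> 7 lines: bxfb euio ohl kcmcq xppg zolno tfa
Final line 2: euio

Answer: euio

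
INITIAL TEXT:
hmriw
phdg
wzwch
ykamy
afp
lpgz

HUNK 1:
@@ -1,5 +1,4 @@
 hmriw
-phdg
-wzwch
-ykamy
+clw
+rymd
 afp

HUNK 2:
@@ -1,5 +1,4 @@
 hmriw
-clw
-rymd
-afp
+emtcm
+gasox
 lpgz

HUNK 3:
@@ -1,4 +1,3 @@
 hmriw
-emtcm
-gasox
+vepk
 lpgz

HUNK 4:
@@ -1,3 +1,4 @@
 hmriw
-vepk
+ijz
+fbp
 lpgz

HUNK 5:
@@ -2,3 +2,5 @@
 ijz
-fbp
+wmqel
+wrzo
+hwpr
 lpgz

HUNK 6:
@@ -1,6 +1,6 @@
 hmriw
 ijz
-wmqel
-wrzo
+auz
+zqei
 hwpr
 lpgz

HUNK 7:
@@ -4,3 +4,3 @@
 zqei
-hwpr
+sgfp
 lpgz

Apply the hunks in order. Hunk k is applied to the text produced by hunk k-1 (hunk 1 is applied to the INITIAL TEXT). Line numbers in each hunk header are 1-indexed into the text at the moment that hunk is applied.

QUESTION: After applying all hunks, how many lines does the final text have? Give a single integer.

Answer: 6

Derivation:
Hunk 1: at line 1 remove [phdg,wzwch,ykamy] add [clw,rymd] -> 5 lines: hmriw clw rymd afp lpgz
Hunk 2: at line 1 remove [clw,rymd,afp] add [emtcm,gasox] -> 4 lines: hmriw emtcm gasox lpgz
Hunk 3: at line 1 remove [emtcm,gasox] add [vepk] -> 3 lines: hmriw vepk lpgz
Hunk 4: at line 1 remove [vepk] add [ijz,fbp] -> 4 lines: hmriw ijz fbp lpgz
Hunk 5: at line 2 remove [fbp] add [wmqel,wrzo,hwpr] -> 6 lines: hmriw ijz wmqel wrzo hwpr lpgz
Hunk 6: at line 1 remove [wmqel,wrzo] add [auz,zqei] -> 6 lines: hmriw ijz auz zqei hwpr lpgz
Hunk 7: at line 4 remove [hwpr] add [sgfp] -> 6 lines: hmriw ijz auz zqei sgfp lpgz
Final line count: 6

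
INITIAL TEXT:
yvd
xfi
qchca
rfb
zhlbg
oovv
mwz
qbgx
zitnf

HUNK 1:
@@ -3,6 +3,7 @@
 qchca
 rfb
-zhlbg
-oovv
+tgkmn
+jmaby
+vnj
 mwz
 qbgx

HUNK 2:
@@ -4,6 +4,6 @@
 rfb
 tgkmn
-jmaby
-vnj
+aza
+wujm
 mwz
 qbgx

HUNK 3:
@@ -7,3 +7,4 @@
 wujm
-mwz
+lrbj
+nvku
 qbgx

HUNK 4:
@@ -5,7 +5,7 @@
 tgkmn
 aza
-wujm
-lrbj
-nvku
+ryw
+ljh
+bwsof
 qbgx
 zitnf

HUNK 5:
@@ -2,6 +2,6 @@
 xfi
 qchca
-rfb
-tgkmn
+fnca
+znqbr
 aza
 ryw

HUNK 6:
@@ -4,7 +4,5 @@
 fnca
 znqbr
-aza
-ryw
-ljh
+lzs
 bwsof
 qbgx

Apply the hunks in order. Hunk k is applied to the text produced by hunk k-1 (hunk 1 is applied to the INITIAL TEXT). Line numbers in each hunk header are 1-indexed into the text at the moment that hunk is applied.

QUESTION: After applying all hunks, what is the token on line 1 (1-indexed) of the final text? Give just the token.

Answer: yvd

Derivation:
Hunk 1: at line 3 remove [zhlbg,oovv] add [tgkmn,jmaby,vnj] -> 10 lines: yvd xfi qchca rfb tgkmn jmaby vnj mwz qbgx zitnf
Hunk 2: at line 4 remove [jmaby,vnj] add [aza,wujm] -> 10 lines: yvd xfi qchca rfb tgkmn aza wujm mwz qbgx zitnf
Hunk 3: at line 7 remove [mwz] add [lrbj,nvku] -> 11 lines: yvd xfi qchca rfb tgkmn aza wujm lrbj nvku qbgx zitnf
Hunk 4: at line 5 remove [wujm,lrbj,nvku] add [ryw,ljh,bwsof] -> 11 lines: yvd xfi qchca rfb tgkmn aza ryw ljh bwsof qbgx zitnf
Hunk 5: at line 2 remove [rfb,tgkmn] add [fnca,znqbr] -> 11 lines: yvd xfi qchca fnca znqbr aza ryw ljh bwsof qbgx zitnf
Hunk 6: at line 4 remove [aza,ryw,ljh] add [lzs] -> 9 lines: yvd xfi qchca fnca znqbr lzs bwsof qbgx zitnf
Final line 1: yvd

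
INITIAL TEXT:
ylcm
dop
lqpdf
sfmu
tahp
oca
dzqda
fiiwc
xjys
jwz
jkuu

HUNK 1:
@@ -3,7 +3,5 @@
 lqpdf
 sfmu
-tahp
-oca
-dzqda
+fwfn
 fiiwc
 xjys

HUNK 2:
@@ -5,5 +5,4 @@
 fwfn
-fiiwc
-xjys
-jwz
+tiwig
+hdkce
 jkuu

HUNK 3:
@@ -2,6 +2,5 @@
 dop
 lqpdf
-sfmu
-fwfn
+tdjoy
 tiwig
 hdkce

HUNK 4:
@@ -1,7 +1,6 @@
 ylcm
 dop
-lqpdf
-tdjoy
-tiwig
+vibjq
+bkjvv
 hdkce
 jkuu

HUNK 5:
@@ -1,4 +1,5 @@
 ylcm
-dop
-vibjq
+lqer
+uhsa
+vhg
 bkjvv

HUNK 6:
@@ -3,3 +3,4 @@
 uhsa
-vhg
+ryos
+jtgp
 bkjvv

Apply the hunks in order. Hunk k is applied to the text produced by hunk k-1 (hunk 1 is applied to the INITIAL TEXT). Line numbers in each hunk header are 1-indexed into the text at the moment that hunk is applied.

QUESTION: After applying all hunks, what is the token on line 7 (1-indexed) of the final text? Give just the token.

Answer: hdkce

Derivation:
Hunk 1: at line 3 remove [tahp,oca,dzqda] add [fwfn] -> 9 lines: ylcm dop lqpdf sfmu fwfn fiiwc xjys jwz jkuu
Hunk 2: at line 5 remove [fiiwc,xjys,jwz] add [tiwig,hdkce] -> 8 lines: ylcm dop lqpdf sfmu fwfn tiwig hdkce jkuu
Hunk 3: at line 2 remove [sfmu,fwfn] add [tdjoy] -> 7 lines: ylcm dop lqpdf tdjoy tiwig hdkce jkuu
Hunk 4: at line 1 remove [lqpdf,tdjoy,tiwig] add [vibjq,bkjvv] -> 6 lines: ylcm dop vibjq bkjvv hdkce jkuu
Hunk 5: at line 1 remove [dop,vibjq] add [lqer,uhsa,vhg] -> 7 lines: ylcm lqer uhsa vhg bkjvv hdkce jkuu
Hunk 6: at line 3 remove [vhg] add [ryos,jtgp] -> 8 lines: ylcm lqer uhsa ryos jtgp bkjvv hdkce jkuu
Final line 7: hdkce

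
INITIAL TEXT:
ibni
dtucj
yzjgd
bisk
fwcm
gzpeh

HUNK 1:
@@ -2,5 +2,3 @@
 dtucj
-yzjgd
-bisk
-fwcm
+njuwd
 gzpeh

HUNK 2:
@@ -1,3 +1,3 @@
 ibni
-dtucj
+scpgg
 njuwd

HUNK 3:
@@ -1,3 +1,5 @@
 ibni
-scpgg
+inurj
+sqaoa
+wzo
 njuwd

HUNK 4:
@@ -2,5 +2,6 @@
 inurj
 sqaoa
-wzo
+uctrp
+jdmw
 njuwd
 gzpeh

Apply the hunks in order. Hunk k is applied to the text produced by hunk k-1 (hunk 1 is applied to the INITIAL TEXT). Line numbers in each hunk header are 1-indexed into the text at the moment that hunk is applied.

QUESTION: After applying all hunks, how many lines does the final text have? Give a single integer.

Hunk 1: at line 2 remove [yzjgd,bisk,fwcm] add [njuwd] -> 4 lines: ibni dtucj njuwd gzpeh
Hunk 2: at line 1 remove [dtucj] add [scpgg] -> 4 lines: ibni scpgg njuwd gzpeh
Hunk 3: at line 1 remove [scpgg] add [inurj,sqaoa,wzo] -> 6 lines: ibni inurj sqaoa wzo njuwd gzpeh
Hunk 4: at line 2 remove [wzo] add [uctrp,jdmw] -> 7 lines: ibni inurj sqaoa uctrp jdmw njuwd gzpeh
Final line count: 7

Answer: 7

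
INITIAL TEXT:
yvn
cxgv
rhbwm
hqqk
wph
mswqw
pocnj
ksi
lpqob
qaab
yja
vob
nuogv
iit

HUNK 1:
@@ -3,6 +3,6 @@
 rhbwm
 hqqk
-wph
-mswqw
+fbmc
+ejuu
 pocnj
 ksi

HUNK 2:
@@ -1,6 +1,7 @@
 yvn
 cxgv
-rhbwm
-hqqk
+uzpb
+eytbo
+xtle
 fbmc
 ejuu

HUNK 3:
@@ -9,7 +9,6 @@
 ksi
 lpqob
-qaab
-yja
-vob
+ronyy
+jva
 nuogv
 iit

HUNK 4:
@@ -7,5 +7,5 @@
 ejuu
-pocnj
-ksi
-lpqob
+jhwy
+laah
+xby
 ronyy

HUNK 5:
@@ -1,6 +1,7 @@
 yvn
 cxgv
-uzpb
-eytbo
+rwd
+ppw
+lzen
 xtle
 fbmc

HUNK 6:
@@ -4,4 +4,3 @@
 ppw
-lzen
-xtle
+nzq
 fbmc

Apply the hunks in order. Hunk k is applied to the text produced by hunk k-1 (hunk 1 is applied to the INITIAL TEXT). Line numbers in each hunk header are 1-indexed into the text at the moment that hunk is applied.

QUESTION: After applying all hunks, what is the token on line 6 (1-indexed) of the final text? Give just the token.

Hunk 1: at line 3 remove [wph,mswqw] add [fbmc,ejuu] -> 14 lines: yvn cxgv rhbwm hqqk fbmc ejuu pocnj ksi lpqob qaab yja vob nuogv iit
Hunk 2: at line 1 remove [rhbwm,hqqk] add [uzpb,eytbo,xtle] -> 15 lines: yvn cxgv uzpb eytbo xtle fbmc ejuu pocnj ksi lpqob qaab yja vob nuogv iit
Hunk 3: at line 9 remove [qaab,yja,vob] add [ronyy,jva] -> 14 lines: yvn cxgv uzpb eytbo xtle fbmc ejuu pocnj ksi lpqob ronyy jva nuogv iit
Hunk 4: at line 7 remove [pocnj,ksi,lpqob] add [jhwy,laah,xby] -> 14 lines: yvn cxgv uzpb eytbo xtle fbmc ejuu jhwy laah xby ronyy jva nuogv iit
Hunk 5: at line 1 remove [uzpb,eytbo] add [rwd,ppw,lzen] -> 15 lines: yvn cxgv rwd ppw lzen xtle fbmc ejuu jhwy laah xby ronyy jva nuogv iit
Hunk 6: at line 4 remove [lzen,xtle] add [nzq] -> 14 lines: yvn cxgv rwd ppw nzq fbmc ejuu jhwy laah xby ronyy jva nuogv iit
Final line 6: fbmc

Answer: fbmc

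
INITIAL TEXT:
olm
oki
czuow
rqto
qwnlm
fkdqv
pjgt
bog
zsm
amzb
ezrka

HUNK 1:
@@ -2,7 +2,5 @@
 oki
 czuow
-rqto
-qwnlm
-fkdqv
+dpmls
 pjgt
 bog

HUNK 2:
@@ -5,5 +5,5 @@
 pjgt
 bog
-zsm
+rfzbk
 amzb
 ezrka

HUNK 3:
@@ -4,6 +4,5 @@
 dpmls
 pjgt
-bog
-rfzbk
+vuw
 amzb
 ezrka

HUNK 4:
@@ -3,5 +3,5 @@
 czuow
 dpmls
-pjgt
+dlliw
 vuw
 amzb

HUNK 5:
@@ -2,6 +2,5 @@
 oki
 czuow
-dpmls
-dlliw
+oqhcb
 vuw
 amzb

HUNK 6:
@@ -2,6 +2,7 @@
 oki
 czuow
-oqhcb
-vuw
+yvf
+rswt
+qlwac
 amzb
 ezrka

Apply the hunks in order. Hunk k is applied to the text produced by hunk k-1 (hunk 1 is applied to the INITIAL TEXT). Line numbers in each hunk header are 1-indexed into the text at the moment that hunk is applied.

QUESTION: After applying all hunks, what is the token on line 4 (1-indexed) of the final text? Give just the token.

Answer: yvf

Derivation:
Hunk 1: at line 2 remove [rqto,qwnlm,fkdqv] add [dpmls] -> 9 lines: olm oki czuow dpmls pjgt bog zsm amzb ezrka
Hunk 2: at line 5 remove [zsm] add [rfzbk] -> 9 lines: olm oki czuow dpmls pjgt bog rfzbk amzb ezrka
Hunk 3: at line 4 remove [bog,rfzbk] add [vuw] -> 8 lines: olm oki czuow dpmls pjgt vuw amzb ezrka
Hunk 4: at line 3 remove [pjgt] add [dlliw] -> 8 lines: olm oki czuow dpmls dlliw vuw amzb ezrka
Hunk 5: at line 2 remove [dpmls,dlliw] add [oqhcb] -> 7 lines: olm oki czuow oqhcb vuw amzb ezrka
Hunk 6: at line 2 remove [oqhcb,vuw] add [yvf,rswt,qlwac] -> 8 lines: olm oki czuow yvf rswt qlwac amzb ezrka
Final line 4: yvf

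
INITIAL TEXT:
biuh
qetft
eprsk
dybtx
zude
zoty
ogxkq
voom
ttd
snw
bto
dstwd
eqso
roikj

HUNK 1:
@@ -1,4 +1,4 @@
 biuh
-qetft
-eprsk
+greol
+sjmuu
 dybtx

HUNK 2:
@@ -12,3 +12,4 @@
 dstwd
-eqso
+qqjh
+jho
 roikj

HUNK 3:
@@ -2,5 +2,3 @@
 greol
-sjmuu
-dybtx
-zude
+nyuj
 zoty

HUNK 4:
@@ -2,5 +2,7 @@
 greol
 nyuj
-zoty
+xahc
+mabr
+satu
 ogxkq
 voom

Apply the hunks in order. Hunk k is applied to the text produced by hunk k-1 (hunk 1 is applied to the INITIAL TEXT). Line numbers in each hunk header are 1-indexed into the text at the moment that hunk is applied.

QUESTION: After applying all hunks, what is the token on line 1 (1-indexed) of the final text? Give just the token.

Hunk 1: at line 1 remove [qetft,eprsk] add [greol,sjmuu] -> 14 lines: biuh greol sjmuu dybtx zude zoty ogxkq voom ttd snw bto dstwd eqso roikj
Hunk 2: at line 12 remove [eqso] add [qqjh,jho] -> 15 lines: biuh greol sjmuu dybtx zude zoty ogxkq voom ttd snw bto dstwd qqjh jho roikj
Hunk 3: at line 2 remove [sjmuu,dybtx,zude] add [nyuj] -> 13 lines: biuh greol nyuj zoty ogxkq voom ttd snw bto dstwd qqjh jho roikj
Hunk 4: at line 2 remove [zoty] add [xahc,mabr,satu] -> 15 lines: biuh greol nyuj xahc mabr satu ogxkq voom ttd snw bto dstwd qqjh jho roikj
Final line 1: biuh

Answer: biuh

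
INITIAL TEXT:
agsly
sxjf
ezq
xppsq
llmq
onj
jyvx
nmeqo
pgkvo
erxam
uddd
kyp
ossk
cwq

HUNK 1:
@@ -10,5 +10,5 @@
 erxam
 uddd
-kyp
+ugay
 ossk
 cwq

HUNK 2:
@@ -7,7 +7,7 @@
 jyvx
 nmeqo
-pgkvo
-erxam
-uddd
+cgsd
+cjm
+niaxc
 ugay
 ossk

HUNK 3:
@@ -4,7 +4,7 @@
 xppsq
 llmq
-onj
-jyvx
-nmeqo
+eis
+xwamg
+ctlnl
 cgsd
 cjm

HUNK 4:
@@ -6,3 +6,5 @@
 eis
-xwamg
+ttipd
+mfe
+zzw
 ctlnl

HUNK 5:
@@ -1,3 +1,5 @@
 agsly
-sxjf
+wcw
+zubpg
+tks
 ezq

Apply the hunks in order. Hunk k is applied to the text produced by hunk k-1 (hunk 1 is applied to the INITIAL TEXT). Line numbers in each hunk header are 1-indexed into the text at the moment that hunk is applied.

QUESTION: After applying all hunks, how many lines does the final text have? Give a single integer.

Hunk 1: at line 10 remove [kyp] add [ugay] -> 14 lines: agsly sxjf ezq xppsq llmq onj jyvx nmeqo pgkvo erxam uddd ugay ossk cwq
Hunk 2: at line 7 remove [pgkvo,erxam,uddd] add [cgsd,cjm,niaxc] -> 14 lines: agsly sxjf ezq xppsq llmq onj jyvx nmeqo cgsd cjm niaxc ugay ossk cwq
Hunk 3: at line 4 remove [onj,jyvx,nmeqo] add [eis,xwamg,ctlnl] -> 14 lines: agsly sxjf ezq xppsq llmq eis xwamg ctlnl cgsd cjm niaxc ugay ossk cwq
Hunk 4: at line 6 remove [xwamg] add [ttipd,mfe,zzw] -> 16 lines: agsly sxjf ezq xppsq llmq eis ttipd mfe zzw ctlnl cgsd cjm niaxc ugay ossk cwq
Hunk 5: at line 1 remove [sxjf] add [wcw,zubpg,tks] -> 18 lines: agsly wcw zubpg tks ezq xppsq llmq eis ttipd mfe zzw ctlnl cgsd cjm niaxc ugay ossk cwq
Final line count: 18

Answer: 18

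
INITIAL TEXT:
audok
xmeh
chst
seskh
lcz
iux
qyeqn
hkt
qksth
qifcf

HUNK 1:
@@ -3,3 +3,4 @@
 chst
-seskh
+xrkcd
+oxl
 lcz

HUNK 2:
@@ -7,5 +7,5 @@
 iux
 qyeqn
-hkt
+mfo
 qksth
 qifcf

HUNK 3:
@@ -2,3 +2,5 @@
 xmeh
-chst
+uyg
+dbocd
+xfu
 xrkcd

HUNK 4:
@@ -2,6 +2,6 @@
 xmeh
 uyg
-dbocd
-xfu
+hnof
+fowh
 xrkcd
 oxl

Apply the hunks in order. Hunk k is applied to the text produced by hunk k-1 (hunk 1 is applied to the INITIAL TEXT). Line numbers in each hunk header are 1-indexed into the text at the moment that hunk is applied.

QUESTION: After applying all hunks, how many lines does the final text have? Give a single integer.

Answer: 13

Derivation:
Hunk 1: at line 3 remove [seskh] add [xrkcd,oxl] -> 11 lines: audok xmeh chst xrkcd oxl lcz iux qyeqn hkt qksth qifcf
Hunk 2: at line 7 remove [hkt] add [mfo] -> 11 lines: audok xmeh chst xrkcd oxl lcz iux qyeqn mfo qksth qifcf
Hunk 3: at line 2 remove [chst] add [uyg,dbocd,xfu] -> 13 lines: audok xmeh uyg dbocd xfu xrkcd oxl lcz iux qyeqn mfo qksth qifcf
Hunk 4: at line 2 remove [dbocd,xfu] add [hnof,fowh] -> 13 lines: audok xmeh uyg hnof fowh xrkcd oxl lcz iux qyeqn mfo qksth qifcf
Final line count: 13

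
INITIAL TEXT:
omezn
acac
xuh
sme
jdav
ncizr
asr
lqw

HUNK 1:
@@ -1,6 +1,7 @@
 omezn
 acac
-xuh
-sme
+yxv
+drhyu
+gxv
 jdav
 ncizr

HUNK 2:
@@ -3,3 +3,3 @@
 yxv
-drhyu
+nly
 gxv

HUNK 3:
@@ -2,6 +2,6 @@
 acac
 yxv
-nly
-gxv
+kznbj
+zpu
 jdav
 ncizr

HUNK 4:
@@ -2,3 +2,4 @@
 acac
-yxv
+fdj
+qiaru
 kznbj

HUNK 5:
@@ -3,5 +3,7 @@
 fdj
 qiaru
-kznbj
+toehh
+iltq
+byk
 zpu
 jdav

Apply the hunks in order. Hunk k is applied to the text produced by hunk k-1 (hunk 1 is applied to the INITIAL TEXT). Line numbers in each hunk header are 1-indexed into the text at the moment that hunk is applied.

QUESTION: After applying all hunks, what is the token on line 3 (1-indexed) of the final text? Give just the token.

Answer: fdj

Derivation:
Hunk 1: at line 1 remove [xuh,sme] add [yxv,drhyu,gxv] -> 9 lines: omezn acac yxv drhyu gxv jdav ncizr asr lqw
Hunk 2: at line 3 remove [drhyu] add [nly] -> 9 lines: omezn acac yxv nly gxv jdav ncizr asr lqw
Hunk 3: at line 2 remove [nly,gxv] add [kznbj,zpu] -> 9 lines: omezn acac yxv kznbj zpu jdav ncizr asr lqw
Hunk 4: at line 2 remove [yxv] add [fdj,qiaru] -> 10 lines: omezn acac fdj qiaru kznbj zpu jdav ncizr asr lqw
Hunk 5: at line 3 remove [kznbj] add [toehh,iltq,byk] -> 12 lines: omezn acac fdj qiaru toehh iltq byk zpu jdav ncizr asr lqw
Final line 3: fdj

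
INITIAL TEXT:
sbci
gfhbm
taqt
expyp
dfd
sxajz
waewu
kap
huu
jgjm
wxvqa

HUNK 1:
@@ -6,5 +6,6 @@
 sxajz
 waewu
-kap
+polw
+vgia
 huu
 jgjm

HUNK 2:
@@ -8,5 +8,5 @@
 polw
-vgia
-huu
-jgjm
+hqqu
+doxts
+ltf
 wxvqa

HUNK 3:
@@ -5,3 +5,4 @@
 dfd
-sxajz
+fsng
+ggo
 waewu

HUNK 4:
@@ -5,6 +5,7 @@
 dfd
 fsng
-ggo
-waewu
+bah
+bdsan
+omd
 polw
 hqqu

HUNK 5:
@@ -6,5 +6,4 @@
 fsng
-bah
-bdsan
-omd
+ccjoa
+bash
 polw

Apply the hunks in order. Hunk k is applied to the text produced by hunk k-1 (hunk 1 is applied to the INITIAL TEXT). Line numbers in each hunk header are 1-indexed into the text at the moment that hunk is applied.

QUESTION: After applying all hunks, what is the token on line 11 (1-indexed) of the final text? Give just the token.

Answer: doxts

Derivation:
Hunk 1: at line 6 remove [kap] add [polw,vgia] -> 12 lines: sbci gfhbm taqt expyp dfd sxajz waewu polw vgia huu jgjm wxvqa
Hunk 2: at line 8 remove [vgia,huu,jgjm] add [hqqu,doxts,ltf] -> 12 lines: sbci gfhbm taqt expyp dfd sxajz waewu polw hqqu doxts ltf wxvqa
Hunk 3: at line 5 remove [sxajz] add [fsng,ggo] -> 13 lines: sbci gfhbm taqt expyp dfd fsng ggo waewu polw hqqu doxts ltf wxvqa
Hunk 4: at line 5 remove [ggo,waewu] add [bah,bdsan,omd] -> 14 lines: sbci gfhbm taqt expyp dfd fsng bah bdsan omd polw hqqu doxts ltf wxvqa
Hunk 5: at line 6 remove [bah,bdsan,omd] add [ccjoa,bash] -> 13 lines: sbci gfhbm taqt expyp dfd fsng ccjoa bash polw hqqu doxts ltf wxvqa
Final line 11: doxts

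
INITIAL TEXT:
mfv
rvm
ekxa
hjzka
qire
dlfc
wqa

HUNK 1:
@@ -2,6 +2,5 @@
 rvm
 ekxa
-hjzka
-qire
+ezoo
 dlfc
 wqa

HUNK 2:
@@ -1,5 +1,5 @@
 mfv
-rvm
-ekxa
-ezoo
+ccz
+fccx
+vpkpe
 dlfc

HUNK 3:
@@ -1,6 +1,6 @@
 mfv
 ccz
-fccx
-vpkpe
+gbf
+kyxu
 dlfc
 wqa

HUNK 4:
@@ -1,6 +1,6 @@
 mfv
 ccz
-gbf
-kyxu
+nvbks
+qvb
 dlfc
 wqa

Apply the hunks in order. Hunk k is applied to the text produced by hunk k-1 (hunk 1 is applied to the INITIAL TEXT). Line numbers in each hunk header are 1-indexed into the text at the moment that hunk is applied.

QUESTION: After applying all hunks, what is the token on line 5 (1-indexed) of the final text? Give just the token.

Hunk 1: at line 2 remove [hjzka,qire] add [ezoo] -> 6 lines: mfv rvm ekxa ezoo dlfc wqa
Hunk 2: at line 1 remove [rvm,ekxa,ezoo] add [ccz,fccx,vpkpe] -> 6 lines: mfv ccz fccx vpkpe dlfc wqa
Hunk 3: at line 1 remove [fccx,vpkpe] add [gbf,kyxu] -> 6 lines: mfv ccz gbf kyxu dlfc wqa
Hunk 4: at line 1 remove [gbf,kyxu] add [nvbks,qvb] -> 6 lines: mfv ccz nvbks qvb dlfc wqa
Final line 5: dlfc

Answer: dlfc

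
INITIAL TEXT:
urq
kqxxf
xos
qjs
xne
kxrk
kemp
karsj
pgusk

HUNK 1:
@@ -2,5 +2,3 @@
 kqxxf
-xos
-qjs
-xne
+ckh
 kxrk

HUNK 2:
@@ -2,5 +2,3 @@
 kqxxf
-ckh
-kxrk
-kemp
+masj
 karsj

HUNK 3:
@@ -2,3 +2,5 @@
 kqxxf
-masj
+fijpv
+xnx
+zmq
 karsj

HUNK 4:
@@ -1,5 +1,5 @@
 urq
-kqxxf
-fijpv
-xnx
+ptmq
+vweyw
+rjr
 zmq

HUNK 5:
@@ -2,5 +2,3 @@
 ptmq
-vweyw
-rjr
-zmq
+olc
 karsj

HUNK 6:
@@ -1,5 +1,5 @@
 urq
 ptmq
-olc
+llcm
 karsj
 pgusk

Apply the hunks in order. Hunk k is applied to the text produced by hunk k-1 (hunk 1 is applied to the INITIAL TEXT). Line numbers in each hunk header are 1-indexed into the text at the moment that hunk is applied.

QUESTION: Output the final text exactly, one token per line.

Answer: urq
ptmq
llcm
karsj
pgusk

Derivation:
Hunk 1: at line 2 remove [xos,qjs,xne] add [ckh] -> 7 lines: urq kqxxf ckh kxrk kemp karsj pgusk
Hunk 2: at line 2 remove [ckh,kxrk,kemp] add [masj] -> 5 lines: urq kqxxf masj karsj pgusk
Hunk 3: at line 2 remove [masj] add [fijpv,xnx,zmq] -> 7 lines: urq kqxxf fijpv xnx zmq karsj pgusk
Hunk 4: at line 1 remove [kqxxf,fijpv,xnx] add [ptmq,vweyw,rjr] -> 7 lines: urq ptmq vweyw rjr zmq karsj pgusk
Hunk 5: at line 2 remove [vweyw,rjr,zmq] add [olc] -> 5 lines: urq ptmq olc karsj pgusk
Hunk 6: at line 1 remove [olc] add [llcm] -> 5 lines: urq ptmq llcm karsj pgusk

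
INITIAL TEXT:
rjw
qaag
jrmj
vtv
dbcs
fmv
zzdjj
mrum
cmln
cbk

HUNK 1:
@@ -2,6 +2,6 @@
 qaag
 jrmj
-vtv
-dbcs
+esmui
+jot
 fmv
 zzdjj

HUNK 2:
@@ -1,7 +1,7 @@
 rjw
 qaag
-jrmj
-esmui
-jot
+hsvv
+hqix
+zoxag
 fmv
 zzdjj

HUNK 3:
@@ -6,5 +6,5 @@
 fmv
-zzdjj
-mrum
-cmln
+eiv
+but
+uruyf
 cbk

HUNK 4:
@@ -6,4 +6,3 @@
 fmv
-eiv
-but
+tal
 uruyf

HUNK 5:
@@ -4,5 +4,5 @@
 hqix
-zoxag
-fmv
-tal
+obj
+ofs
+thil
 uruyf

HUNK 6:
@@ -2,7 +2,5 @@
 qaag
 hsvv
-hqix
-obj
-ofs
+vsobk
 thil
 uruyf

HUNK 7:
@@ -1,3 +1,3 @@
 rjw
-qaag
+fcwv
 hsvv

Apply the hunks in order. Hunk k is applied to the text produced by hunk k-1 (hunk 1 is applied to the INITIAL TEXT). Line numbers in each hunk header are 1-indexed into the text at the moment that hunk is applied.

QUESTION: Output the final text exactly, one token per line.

Answer: rjw
fcwv
hsvv
vsobk
thil
uruyf
cbk

Derivation:
Hunk 1: at line 2 remove [vtv,dbcs] add [esmui,jot] -> 10 lines: rjw qaag jrmj esmui jot fmv zzdjj mrum cmln cbk
Hunk 2: at line 1 remove [jrmj,esmui,jot] add [hsvv,hqix,zoxag] -> 10 lines: rjw qaag hsvv hqix zoxag fmv zzdjj mrum cmln cbk
Hunk 3: at line 6 remove [zzdjj,mrum,cmln] add [eiv,but,uruyf] -> 10 lines: rjw qaag hsvv hqix zoxag fmv eiv but uruyf cbk
Hunk 4: at line 6 remove [eiv,but] add [tal] -> 9 lines: rjw qaag hsvv hqix zoxag fmv tal uruyf cbk
Hunk 5: at line 4 remove [zoxag,fmv,tal] add [obj,ofs,thil] -> 9 lines: rjw qaag hsvv hqix obj ofs thil uruyf cbk
Hunk 6: at line 2 remove [hqix,obj,ofs] add [vsobk] -> 7 lines: rjw qaag hsvv vsobk thil uruyf cbk
Hunk 7: at line 1 remove [qaag] add [fcwv] -> 7 lines: rjw fcwv hsvv vsobk thil uruyf cbk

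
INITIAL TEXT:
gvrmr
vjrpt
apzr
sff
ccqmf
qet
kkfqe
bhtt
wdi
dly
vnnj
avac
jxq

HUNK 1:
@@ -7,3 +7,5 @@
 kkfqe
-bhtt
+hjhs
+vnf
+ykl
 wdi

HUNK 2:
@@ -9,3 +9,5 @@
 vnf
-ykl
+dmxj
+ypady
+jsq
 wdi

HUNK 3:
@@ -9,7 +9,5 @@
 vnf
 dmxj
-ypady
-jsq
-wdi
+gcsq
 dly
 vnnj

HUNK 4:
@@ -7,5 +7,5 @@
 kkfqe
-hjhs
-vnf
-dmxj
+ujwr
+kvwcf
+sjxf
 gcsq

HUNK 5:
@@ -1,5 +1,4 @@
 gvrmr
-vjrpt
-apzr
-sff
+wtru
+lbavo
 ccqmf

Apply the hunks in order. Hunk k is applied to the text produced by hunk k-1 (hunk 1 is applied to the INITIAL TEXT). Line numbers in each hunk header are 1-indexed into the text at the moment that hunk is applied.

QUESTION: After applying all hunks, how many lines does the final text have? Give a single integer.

Answer: 14

Derivation:
Hunk 1: at line 7 remove [bhtt] add [hjhs,vnf,ykl] -> 15 lines: gvrmr vjrpt apzr sff ccqmf qet kkfqe hjhs vnf ykl wdi dly vnnj avac jxq
Hunk 2: at line 9 remove [ykl] add [dmxj,ypady,jsq] -> 17 lines: gvrmr vjrpt apzr sff ccqmf qet kkfqe hjhs vnf dmxj ypady jsq wdi dly vnnj avac jxq
Hunk 3: at line 9 remove [ypady,jsq,wdi] add [gcsq] -> 15 lines: gvrmr vjrpt apzr sff ccqmf qet kkfqe hjhs vnf dmxj gcsq dly vnnj avac jxq
Hunk 4: at line 7 remove [hjhs,vnf,dmxj] add [ujwr,kvwcf,sjxf] -> 15 lines: gvrmr vjrpt apzr sff ccqmf qet kkfqe ujwr kvwcf sjxf gcsq dly vnnj avac jxq
Hunk 5: at line 1 remove [vjrpt,apzr,sff] add [wtru,lbavo] -> 14 lines: gvrmr wtru lbavo ccqmf qet kkfqe ujwr kvwcf sjxf gcsq dly vnnj avac jxq
Final line count: 14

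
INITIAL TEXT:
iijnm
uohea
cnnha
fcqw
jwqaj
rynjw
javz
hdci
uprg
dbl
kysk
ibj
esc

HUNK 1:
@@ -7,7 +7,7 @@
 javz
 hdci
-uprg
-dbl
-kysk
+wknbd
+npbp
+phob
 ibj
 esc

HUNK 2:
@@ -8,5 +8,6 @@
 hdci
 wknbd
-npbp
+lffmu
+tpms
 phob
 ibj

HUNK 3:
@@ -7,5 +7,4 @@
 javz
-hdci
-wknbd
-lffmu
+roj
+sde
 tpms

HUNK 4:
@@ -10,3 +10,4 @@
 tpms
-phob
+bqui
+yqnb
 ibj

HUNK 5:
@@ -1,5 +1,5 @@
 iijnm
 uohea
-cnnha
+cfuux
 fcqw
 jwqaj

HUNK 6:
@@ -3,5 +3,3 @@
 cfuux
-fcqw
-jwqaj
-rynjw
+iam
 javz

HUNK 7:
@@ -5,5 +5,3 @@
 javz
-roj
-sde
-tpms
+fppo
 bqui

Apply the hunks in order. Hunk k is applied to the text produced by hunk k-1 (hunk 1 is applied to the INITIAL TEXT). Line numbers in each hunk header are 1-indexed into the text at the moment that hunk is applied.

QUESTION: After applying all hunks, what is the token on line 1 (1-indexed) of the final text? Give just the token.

Answer: iijnm

Derivation:
Hunk 1: at line 7 remove [uprg,dbl,kysk] add [wknbd,npbp,phob] -> 13 lines: iijnm uohea cnnha fcqw jwqaj rynjw javz hdci wknbd npbp phob ibj esc
Hunk 2: at line 8 remove [npbp] add [lffmu,tpms] -> 14 lines: iijnm uohea cnnha fcqw jwqaj rynjw javz hdci wknbd lffmu tpms phob ibj esc
Hunk 3: at line 7 remove [hdci,wknbd,lffmu] add [roj,sde] -> 13 lines: iijnm uohea cnnha fcqw jwqaj rynjw javz roj sde tpms phob ibj esc
Hunk 4: at line 10 remove [phob] add [bqui,yqnb] -> 14 lines: iijnm uohea cnnha fcqw jwqaj rynjw javz roj sde tpms bqui yqnb ibj esc
Hunk 5: at line 1 remove [cnnha] add [cfuux] -> 14 lines: iijnm uohea cfuux fcqw jwqaj rynjw javz roj sde tpms bqui yqnb ibj esc
Hunk 6: at line 3 remove [fcqw,jwqaj,rynjw] add [iam] -> 12 lines: iijnm uohea cfuux iam javz roj sde tpms bqui yqnb ibj esc
Hunk 7: at line 5 remove [roj,sde,tpms] add [fppo] -> 10 lines: iijnm uohea cfuux iam javz fppo bqui yqnb ibj esc
Final line 1: iijnm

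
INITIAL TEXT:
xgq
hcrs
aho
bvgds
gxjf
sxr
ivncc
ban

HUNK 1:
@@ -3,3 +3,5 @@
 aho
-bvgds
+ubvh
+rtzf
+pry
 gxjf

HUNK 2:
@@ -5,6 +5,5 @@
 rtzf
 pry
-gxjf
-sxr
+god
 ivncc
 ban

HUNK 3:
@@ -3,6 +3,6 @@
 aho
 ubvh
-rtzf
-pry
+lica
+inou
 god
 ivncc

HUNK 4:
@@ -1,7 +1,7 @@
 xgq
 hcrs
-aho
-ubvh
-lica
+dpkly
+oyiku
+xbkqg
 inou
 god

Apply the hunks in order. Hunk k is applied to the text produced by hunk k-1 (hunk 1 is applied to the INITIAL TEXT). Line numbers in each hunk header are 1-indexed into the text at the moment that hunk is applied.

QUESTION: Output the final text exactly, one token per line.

Hunk 1: at line 3 remove [bvgds] add [ubvh,rtzf,pry] -> 10 lines: xgq hcrs aho ubvh rtzf pry gxjf sxr ivncc ban
Hunk 2: at line 5 remove [gxjf,sxr] add [god] -> 9 lines: xgq hcrs aho ubvh rtzf pry god ivncc ban
Hunk 3: at line 3 remove [rtzf,pry] add [lica,inou] -> 9 lines: xgq hcrs aho ubvh lica inou god ivncc ban
Hunk 4: at line 1 remove [aho,ubvh,lica] add [dpkly,oyiku,xbkqg] -> 9 lines: xgq hcrs dpkly oyiku xbkqg inou god ivncc ban

Answer: xgq
hcrs
dpkly
oyiku
xbkqg
inou
god
ivncc
ban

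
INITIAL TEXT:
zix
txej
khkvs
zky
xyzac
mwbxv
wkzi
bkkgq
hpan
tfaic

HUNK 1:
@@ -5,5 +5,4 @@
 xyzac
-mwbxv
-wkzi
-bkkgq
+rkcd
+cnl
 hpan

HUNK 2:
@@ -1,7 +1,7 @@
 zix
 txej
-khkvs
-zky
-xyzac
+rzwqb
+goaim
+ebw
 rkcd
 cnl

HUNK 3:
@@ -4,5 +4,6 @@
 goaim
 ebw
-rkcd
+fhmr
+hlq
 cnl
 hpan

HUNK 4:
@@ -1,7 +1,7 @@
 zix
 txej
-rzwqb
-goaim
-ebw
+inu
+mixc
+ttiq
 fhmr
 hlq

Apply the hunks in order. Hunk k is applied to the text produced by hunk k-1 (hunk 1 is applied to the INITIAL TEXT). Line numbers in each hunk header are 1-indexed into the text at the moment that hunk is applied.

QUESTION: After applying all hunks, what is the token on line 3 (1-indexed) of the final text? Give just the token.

Hunk 1: at line 5 remove [mwbxv,wkzi,bkkgq] add [rkcd,cnl] -> 9 lines: zix txej khkvs zky xyzac rkcd cnl hpan tfaic
Hunk 2: at line 1 remove [khkvs,zky,xyzac] add [rzwqb,goaim,ebw] -> 9 lines: zix txej rzwqb goaim ebw rkcd cnl hpan tfaic
Hunk 3: at line 4 remove [rkcd] add [fhmr,hlq] -> 10 lines: zix txej rzwqb goaim ebw fhmr hlq cnl hpan tfaic
Hunk 4: at line 1 remove [rzwqb,goaim,ebw] add [inu,mixc,ttiq] -> 10 lines: zix txej inu mixc ttiq fhmr hlq cnl hpan tfaic
Final line 3: inu

Answer: inu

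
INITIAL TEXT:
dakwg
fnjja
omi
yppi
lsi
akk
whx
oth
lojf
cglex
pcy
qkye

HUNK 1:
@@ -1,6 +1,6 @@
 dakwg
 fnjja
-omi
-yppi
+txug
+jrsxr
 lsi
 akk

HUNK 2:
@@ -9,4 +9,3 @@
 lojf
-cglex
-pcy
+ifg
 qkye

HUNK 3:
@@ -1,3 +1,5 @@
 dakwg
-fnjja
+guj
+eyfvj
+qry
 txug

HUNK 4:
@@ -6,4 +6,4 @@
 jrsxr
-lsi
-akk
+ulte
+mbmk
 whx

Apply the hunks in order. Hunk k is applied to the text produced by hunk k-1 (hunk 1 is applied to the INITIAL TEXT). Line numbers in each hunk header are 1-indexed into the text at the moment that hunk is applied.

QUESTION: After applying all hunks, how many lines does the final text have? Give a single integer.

Answer: 13

Derivation:
Hunk 1: at line 1 remove [omi,yppi] add [txug,jrsxr] -> 12 lines: dakwg fnjja txug jrsxr lsi akk whx oth lojf cglex pcy qkye
Hunk 2: at line 9 remove [cglex,pcy] add [ifg] -> 11 lines: dakwg fnjja txug jrsxr lsi akk whx oth lojf ifg qkye
Hunk 3: at line 1 remove [fnjja] add [guj,eyfvj,qry] -> 13 lines: dakwg guj eyfvj qry txug jrsxr lsi akk whx oth lojf ifg qkye
Hunk 4: at line 6 remove [lsi,akk] add [ulte,mbmk] -> 13 lines: dakwg guj eyfvj qry txug jrsxr ulte mbmk whx oth lojf ifg qkye
Final line count: 13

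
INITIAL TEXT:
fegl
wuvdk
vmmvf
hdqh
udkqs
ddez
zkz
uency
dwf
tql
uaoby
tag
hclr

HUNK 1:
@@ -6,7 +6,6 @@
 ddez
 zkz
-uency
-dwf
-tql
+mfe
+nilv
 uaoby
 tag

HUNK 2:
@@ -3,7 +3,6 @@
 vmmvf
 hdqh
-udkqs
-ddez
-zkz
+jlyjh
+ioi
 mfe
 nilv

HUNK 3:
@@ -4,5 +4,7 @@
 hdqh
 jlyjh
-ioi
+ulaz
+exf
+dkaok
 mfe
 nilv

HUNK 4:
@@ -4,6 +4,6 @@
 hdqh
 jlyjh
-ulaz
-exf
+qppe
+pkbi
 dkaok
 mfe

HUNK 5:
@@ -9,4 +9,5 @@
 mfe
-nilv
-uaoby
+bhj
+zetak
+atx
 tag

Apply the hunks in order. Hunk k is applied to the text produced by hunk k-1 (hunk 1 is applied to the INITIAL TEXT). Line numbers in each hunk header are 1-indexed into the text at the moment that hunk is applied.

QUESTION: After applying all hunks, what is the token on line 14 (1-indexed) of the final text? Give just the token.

Answer: hclr

Derivation:
Hunk 1: at line 6 remove [uency,dwf,tql] add [mfe,nilv] -> 12 lines: fegl wuvdk vmmvf hdqh udkqs ddez zkz mfe nilv uaoby tag hclr
Hunk 2: at line 3 remove [udkqs,ddez,zkz] add [jlyjh,ioi] -> 11 lines: fegl wuvdk vmmvf hdqh jlyjh ioi mfe nilv uaoby tag hclr
Hunk 3: at line 4 remove [ioi] add [ulaz,exf,dkaok] -> 13 lines: fegl wuvdk vmmvf hdqh jlyjh ulaz exf dkaok mfe nilv uaoby tag hclr
Hunk 4: at line 4 remove [ulaz,exf] add [qppe,pkbi] -> 13 lines: fegl wuvdk vmmvf hdqh jlyjh qppe pkbi dkaok mfe nilv uaoby tag hclr
Hunk 5: at line 9 remove [nilv,uaoby] add [bhj,zetak,atx] -> 14 lines: fegl wuvdk vmmvf hdqh jlyjh qppe pkbi dkaok mfe bhj zetak atx tag hclr
Final line 14: hclr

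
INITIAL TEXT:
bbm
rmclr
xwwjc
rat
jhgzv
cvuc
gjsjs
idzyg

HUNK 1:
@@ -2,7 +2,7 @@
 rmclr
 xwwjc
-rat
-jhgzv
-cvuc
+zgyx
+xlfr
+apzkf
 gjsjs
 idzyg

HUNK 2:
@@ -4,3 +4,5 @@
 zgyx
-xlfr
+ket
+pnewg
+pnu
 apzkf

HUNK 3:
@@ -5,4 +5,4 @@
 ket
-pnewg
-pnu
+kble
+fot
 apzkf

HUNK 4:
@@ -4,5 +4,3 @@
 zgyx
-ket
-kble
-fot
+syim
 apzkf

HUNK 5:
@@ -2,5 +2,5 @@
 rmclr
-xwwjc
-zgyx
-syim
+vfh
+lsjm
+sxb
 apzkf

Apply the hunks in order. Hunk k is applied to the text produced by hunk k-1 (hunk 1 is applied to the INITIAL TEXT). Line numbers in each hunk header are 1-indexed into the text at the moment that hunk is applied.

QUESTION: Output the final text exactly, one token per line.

Answer: bbm
rmclr
vfh
lsjm
sxb
apzkf
gjsjs
idzyg

Derivation:
Hunk 1: at line 2 remove [rat,jhgzv,cvuc] add [zgyx,xlfr,apzkf] -> 8 lines: bbm rmclr xwwjc zgyx xlfr apzkf gjsjs idzyg
Hunk 2: at line 4 remove [xlfr] add [ket,pnewg,pnu] -> 10 lines: bbm rmclr xwwjc zgyx ket pnewg pnu apzkf gjsjs idzyg
Hunk 3: at line 5 remove [pnewg,pnu] add [kble,fot] -> 10 lines: bbm rmclr xwwjc zgyx ket kble fot apzkf gjsjs idzyg
Hunk 4: at line 4 remove [ket,kble,fot] add [syim] -> 8 lines: bbm rmclr xwwjc zgyx syim apzkf gjsjs idzyg
Hunk 5: at line 2 remove [xwwjc,zgyx,syim] add [vfh,lsjm,sxb] -> 8 lines: bbm rmclr vfh lsjm sxb apzkf gjsjs idzyg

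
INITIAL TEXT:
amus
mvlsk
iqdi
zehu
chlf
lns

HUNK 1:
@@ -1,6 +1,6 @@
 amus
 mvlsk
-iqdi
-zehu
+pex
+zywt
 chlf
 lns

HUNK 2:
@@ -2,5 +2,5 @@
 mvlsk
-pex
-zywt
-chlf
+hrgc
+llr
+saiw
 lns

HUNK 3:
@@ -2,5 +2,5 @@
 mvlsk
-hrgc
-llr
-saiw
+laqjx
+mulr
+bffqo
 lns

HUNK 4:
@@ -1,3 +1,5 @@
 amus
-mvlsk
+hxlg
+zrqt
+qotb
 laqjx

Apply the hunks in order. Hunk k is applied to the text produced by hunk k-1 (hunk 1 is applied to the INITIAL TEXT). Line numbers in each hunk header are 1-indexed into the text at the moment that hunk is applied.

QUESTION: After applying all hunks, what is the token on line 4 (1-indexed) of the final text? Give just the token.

Hunk 1: at line 1 remove [iqdi,zehu] add [pex,zywt] -> 6 lines: amus mvlsk pex zywt chlf lns
Hunk 2: at line 2 remove [pex,zywt,chlf] add [hrgc,llr,saiw] -> 6 lines: amus mvlsk hrgc llr saiw lns
Hunk 3: at line 2 remove [hrgc,llr,saiw] add [laqjx,mulr,bffqo] -> 6 lines: amus mvlsk laqjx mulr bffqo lns
Hunk 4: at line 1 remove [mvlsk] add [hxlg,zrqt,qotb] -> 8 lines: amus hxlg zrqt qotb laqjx mulr bffqo lns
Final line 4: qotb

Answer: qotb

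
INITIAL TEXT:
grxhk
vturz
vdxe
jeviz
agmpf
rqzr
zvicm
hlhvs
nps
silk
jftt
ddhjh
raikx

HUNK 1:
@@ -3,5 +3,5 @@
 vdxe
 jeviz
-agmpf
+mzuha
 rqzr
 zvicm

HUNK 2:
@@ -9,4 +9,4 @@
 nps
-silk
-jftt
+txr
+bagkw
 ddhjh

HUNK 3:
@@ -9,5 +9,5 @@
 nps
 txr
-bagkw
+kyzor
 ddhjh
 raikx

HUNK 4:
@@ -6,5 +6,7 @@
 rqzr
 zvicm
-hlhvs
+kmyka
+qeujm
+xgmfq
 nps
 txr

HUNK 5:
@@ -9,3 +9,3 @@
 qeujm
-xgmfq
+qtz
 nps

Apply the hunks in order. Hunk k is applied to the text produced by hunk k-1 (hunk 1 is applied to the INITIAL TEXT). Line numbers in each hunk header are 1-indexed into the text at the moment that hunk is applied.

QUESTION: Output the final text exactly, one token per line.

Hunk 1: at line 3 remove [agmpf] add [mzuha] -> 13 lines: grxhk vturz vdxe jeviz mzuha rqzr zvicm hlhvs nps silk jftt ddhjh raikx
Hunk 2: at line 9 remove [silk,jftt] add [txr,bagkw] -> 13 lines: grxhk vturz vdxe jeviz mzuha rqzr zvicm hlhvs nps txr bagkw ddhjh raikx
Hunk 3: at line 9 remove [bagkw] add [kyzor] -> 13 lines: grxhk vturz vdxe jeviz mzuha rqzr zvicm hlhvs nps txr kyzor ddhjh raikx
Hunk 4: at line 6 remove [hlhvs] add [kmyka,qeujm,xgmfq] -> 15 lines: grxhk vturz vdxe jeviz mzuha rqzr zvicm kmyka qeujm xgmfq nps txr kyzor ddhjh raikx
Hunk 5: at line 9 remove [xgmfq] add [qtz] -> 15 lines: grxhk vturz vdxe jeviz mzuha rqzr zvicm kmyka qeujm qtz nps txr kyzor ddhjh raikx

Answer: grxhk
vturz
vdxe
jeviz
mzuha
rqzr
zvicm
kmyka
qeujm
qtz
nps
txr
kyzor
ddhjh
raikx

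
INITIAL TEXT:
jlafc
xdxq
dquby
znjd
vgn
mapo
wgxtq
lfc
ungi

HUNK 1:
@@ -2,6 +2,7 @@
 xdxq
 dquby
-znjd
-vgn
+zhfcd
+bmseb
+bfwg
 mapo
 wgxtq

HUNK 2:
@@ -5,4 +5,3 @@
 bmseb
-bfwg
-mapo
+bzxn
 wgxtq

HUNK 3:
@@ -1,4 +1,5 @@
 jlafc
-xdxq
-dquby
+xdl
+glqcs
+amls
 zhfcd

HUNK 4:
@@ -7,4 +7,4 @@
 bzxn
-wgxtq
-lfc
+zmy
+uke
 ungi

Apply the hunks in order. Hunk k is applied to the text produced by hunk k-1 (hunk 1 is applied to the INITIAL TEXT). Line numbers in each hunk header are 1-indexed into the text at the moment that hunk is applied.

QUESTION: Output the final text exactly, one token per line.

Hunk 1: at line 2 remove [znjd,vgn] add [zhfcd,bmseb,bfwg] -> 10 lines: jlafc xdxq dquby zhfcd bmseb bfwg mapo wgxtq lfc ungi
Hunk 2: at line 5 remove [bfwg,mapo] add [bzxn] -> 9 lines: jlafc xdxq dquby zhfcd bmseb bzxn wgxtq lfc ungi
Hunk 3: at line 1 remove [xdxq,dquby] add [xdl,glqcs,amls] -> 10 lines: jlafc xdl glqcs amls zhfcd bmseb bzxn wgxtq lfc ungi
Hunk 4: at line 7 remove [wgxtq,lfc] add [zmy,uke] -> 10 lines: jlafc xdl glqcs amls zhfcd bmseb bzxn zmy uke ungi

Answer: jlafc
xdl
glqcs
amls
zhfcd
bmseb
bzxn
zmy
uke
ungi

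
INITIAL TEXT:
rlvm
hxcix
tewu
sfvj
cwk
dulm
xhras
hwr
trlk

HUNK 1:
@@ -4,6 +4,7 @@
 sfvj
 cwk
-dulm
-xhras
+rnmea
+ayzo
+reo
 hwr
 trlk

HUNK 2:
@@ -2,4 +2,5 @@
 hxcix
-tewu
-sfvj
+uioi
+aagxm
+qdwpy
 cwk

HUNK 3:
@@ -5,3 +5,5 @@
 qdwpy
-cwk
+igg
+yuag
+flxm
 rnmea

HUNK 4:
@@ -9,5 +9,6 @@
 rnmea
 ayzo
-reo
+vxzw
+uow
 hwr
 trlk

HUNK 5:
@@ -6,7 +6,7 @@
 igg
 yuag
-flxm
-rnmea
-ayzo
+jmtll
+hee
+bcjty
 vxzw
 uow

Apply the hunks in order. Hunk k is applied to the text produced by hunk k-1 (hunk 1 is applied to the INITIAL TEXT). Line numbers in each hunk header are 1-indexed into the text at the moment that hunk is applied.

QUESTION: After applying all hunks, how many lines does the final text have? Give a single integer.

Hunk 1: at line 4 remove [dulm,xhras] add [rnmea,ayzo,reo] -> 10 lines: rlvm hxcix tewu sfvj cwk rnmea ayzo reo hwr trlk
Hunk 2: at line 2 remove [tewu,sfvj] add [uioi,aagxm,qdwpy] -> 11 lines: rlvm hxcix uioi aagxm qdwpy cwk rnmea ayzo reo hwr trlk
Hunk 3: at line 5 remove [cwk] add [igg,yuag,flxm] -> 13 lines: rlvm hxcix uioi aagxm qdwpy igg yuag flxm rnmea ayzo reo hwr trlk
Hunk 4: at line 9 remove [reo] add [vxzw,uow] -> 14 lines: rlvm hxcix uioi aagxm qdwpy igg yuag flxm rnmea ayzo vxzw uow hwr trlk
Hunk 5: at line 6 remove [flxm,rnmea,ayzo] add [jmtll,hee,bcjty] -> 14 lines: rlvm hxcix uioi aagxm qdwpy igg yuag jmtll hee bcjty vxzw uow hwr trlk
Final line count: 14

Answer: 14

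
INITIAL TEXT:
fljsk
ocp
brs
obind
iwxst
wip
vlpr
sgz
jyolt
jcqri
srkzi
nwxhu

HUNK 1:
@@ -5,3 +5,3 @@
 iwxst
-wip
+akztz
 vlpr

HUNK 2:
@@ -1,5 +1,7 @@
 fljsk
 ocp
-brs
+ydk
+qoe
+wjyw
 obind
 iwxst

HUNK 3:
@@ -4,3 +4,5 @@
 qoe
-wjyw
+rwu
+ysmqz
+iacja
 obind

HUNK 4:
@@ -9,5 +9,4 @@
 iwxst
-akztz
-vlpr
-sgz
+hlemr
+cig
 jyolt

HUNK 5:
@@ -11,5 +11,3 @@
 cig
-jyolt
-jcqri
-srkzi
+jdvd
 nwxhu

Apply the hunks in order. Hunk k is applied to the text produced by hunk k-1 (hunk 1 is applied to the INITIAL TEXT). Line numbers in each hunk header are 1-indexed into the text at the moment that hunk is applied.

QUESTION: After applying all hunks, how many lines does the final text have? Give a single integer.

Answer: 13

Derivation:
Hunk 1: at line 5 remove [wip] add [akztz] -> 12 lines: fljsk ocp brs obind iwxst akztz vlpr sgz jyolt jcqri srkzi nwxhu
Hunk 2: at line 1 remove [brs] add [ydk,qoe,wjyw] -> 14 lines: fljsk ocp ydk qoe wjyw obind iwxst akztz vlpr sgz jyolt jcqri srkzi nwxhu
Hunk 3: at line 4 remove [wjyw] add [rwu,ysmqz,iacja] -> 16 lines: fljsk ocp ydk qoe rwu ysmqz iacja obind iwxst akztz vlpr sgz jyolt jcqri srkzi nwxhu
Hunk 4: at line 9 remove [akztz,vlpr,sgz] add [hlemr,cig] -> 15 lines: fljsk ocp ydk qoe rwu ysmqz iacja obind iwxst hlemr cig jyolt jcqri srkzi nwxhu
Hunk 5: at line 11 remove [jyolt,jcqri,srkzi] add [jdvd] -> 13 lines: fljsk ocp ydk qoe rwu ysmqz iacja obind iwxst hlemr cig jdvd nwxhu
Final line count: 13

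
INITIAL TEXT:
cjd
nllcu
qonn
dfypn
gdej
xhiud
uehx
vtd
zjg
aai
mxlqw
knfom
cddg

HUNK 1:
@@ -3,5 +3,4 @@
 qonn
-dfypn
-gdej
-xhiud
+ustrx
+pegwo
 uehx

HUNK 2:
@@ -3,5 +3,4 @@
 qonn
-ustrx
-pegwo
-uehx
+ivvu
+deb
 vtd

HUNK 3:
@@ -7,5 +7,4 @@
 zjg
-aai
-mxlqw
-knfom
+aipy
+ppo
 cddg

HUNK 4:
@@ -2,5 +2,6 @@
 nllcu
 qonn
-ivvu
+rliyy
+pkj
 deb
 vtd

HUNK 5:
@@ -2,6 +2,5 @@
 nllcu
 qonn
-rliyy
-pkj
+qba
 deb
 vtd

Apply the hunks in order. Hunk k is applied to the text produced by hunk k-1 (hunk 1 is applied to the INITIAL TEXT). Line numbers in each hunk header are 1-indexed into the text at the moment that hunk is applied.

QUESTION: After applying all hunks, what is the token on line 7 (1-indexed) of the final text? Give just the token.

Hunk 1: at line 3 remove [dfypn,gdej,xhiud] add [ustrx,pegwo] -> 12 lines: cjd nllcu qonn ustrx pegwo uehx vtd zjg aai mxlqw knfom cddg
Hunk 2: at line 3 remove [ustrx,pegwo,uehx] add [ivvu,deb] -> 11 lines: cjd nllcu qonn ivvu deb vtd zjg aai mxlqw knfom cddg
Hunk 3: at line 7 remove [aai,mxlqw,knfom] add [aipy,ppo] -> 10 lines: cjd nllcu qonn ivvu deb vtd zjg aipy ppo cddg
Hunk 4: at line 2 remove [ivvu] add [rliyy,pkj] -> 11 lines: cjd nllcu qonn rliyy pkj deb vtd zjg aipy ppo cddg
Hunk 5: at line 2 remove [rliyy,pkj] add [qba] -> 10 lines: cjd nllcu qonn qba deb vtd zjg aipy ppo cddg
Final line 7: zjg

Answer: zjg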